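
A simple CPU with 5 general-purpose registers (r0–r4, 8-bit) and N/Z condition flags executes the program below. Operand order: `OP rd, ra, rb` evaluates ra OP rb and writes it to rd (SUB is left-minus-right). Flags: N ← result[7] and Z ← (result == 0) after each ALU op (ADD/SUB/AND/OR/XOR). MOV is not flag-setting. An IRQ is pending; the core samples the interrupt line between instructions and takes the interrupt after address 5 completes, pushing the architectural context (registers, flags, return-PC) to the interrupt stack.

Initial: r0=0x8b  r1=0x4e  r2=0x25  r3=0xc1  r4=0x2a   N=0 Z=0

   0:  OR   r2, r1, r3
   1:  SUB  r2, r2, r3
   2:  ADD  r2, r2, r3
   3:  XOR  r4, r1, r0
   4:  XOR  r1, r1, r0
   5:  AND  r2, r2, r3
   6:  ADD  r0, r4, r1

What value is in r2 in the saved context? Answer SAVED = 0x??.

after  0: r0=0x8b r1=0x4e r2=0xcf r3=0xc1 r4=0x2a  N=1 Z=0
after  1: r0=0x8b r1=0x4e r2=0x0e r3=0xc1 r4=0x2a  N=0 Z=0
after  2: r0=0x8b r1=0x4e r2=0xcf r3=0xc1 r4=0x2a  N=1 Z=0
after  3: r0=0x8b r1=0x4e r2=0xcf r3=0xc1 r4=0xc5  N=1 Z=0
after  4: r0=0x8b r1=0xc5 r2=0xcf r3=0xc1 r4=0xc5  N=1 Z=0
after  5: r0=0x8b r1=0xc5 r2=0xc1 r3=0xc1 r4=0xc5  N=1 Z=0
-- IRQ taken; context saved, return-PC = 6 --

SAVED = 0xc1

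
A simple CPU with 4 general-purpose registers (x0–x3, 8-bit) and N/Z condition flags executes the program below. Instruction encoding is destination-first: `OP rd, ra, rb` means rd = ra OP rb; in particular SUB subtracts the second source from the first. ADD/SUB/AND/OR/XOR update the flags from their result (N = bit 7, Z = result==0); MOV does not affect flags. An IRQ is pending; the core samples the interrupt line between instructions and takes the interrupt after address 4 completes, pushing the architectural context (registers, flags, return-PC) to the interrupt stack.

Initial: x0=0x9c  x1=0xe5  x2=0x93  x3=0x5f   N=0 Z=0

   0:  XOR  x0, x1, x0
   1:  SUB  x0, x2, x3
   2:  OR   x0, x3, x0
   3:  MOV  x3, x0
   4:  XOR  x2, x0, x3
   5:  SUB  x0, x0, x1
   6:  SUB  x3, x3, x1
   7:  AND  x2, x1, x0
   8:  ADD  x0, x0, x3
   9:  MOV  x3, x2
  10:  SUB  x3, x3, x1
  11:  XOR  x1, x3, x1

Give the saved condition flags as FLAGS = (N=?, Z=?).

after  0: x0=0x79 x1=0xe5 x2=0x93 x3=0x5f  N=0 Z=0
after  1: x0=0x34 x1=0xe5 x2=0x93 x3=0x5f  N=0 Z=0
after  2: x0=0x7f x1=0xe5 x2=0x93 x3=0x5f  N=0 Z=0
after  3: x0=0x7f x1=0xe5 x2=0x93 x3=0x7f  N=0 Z=0
after  4: x0=0x7f x1=0xe5 x2=0x00 x3=0x7f  N=0 Z=1
-- IRQ taken; context saved, return-PC = 5 --

FLAGS = (N=0, Z=1)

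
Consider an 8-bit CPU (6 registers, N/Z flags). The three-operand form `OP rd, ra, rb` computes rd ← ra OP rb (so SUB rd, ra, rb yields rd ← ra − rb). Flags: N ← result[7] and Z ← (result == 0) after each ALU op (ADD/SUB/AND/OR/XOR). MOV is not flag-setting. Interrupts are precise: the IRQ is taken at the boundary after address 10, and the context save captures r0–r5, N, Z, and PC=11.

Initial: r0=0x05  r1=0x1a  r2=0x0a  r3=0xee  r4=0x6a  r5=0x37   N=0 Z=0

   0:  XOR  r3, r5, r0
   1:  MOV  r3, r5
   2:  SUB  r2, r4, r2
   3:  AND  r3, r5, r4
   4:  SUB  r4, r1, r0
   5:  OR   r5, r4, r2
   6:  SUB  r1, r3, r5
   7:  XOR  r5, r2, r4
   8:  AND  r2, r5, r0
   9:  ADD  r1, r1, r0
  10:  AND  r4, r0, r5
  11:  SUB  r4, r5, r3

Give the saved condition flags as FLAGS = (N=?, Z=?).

FLAGS = (N=0, Z=0)

after  0: r0=0x05 r1=0x1a r2=0x0a r3=0x32 r4=0x6a r5=0x37  N=0 Z=0
after  1: r0=0x05 r1=0x1a r2=0x0a r3=0x37 r4=0x6a r5=0x37  N=0 Z=0
after  2: r0=0x05 r1=0x1a r2=0x60 r3=0x37 r4=0x6a r5=0x37  N=0 Z=0
after  3: r0=0x05 r1=0x1a r2=0x60 r3=0x22 r4=0x6a r5=0x37  N=0 Z=0
after  4: r0=0x05 r1=0x1a r2=0x60 r3=0x22 r4=0x15 r5=0x37  N=0 Z=0
after  5: r0=0x05 r1=0x1a r2=0x60 r3=0x22 r4=0x15 r5=0x75  N=0 Z=0
after  6: r0=0x05 r1=0xad r2=0x60 r3=0x22 r4=0x15 r5=0x75  N=1 Z=0
after  7: r0=0x05 r1=0xad r2=0x60 r3=0x22 r4=0x15 r5=0x75  N=0 Z=0
after  8: r0=0x05 r1=0xad r2=0x05 r3=0x22 r4=0x15 r5=0x75  N=0 Z=0
after  9: r0=0x05 r1=0xb2 r2=0x05 r3=0x22 r4=0x15 r5=0x75  N=1 Z=0
after 10: r0=0x05 r1=0xb2 r2=0x05 r3=0x22 r4=0x05 r5=0x75  N=0 Z=0
-- IRQ taken; context saved, return-PC = 11 --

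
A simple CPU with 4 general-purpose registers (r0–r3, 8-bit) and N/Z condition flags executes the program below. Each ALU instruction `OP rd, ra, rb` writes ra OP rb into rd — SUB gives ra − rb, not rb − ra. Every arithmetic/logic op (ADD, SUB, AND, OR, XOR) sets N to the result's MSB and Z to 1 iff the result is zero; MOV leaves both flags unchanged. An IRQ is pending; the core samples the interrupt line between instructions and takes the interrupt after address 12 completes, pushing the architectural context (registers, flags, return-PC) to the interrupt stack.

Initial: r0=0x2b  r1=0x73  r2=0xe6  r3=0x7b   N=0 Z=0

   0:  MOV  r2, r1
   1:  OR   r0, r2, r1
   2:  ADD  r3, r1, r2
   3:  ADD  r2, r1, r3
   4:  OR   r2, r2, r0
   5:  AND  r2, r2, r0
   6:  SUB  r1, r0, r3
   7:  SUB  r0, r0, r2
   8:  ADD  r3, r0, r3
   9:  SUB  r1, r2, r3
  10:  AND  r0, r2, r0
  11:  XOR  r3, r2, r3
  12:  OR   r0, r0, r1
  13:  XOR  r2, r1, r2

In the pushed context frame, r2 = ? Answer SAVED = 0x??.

after  0: r0=0x2b r1=0x73 r2=0x73 r3=0x7b  N=0 Z=0
after  1: r0=0x73 r1=0x73 r2=0x73 r3=0x7b  N=0 Z=0
after  2: r0=0x73 r1=0x73 r2=0x73 r3=0xe6  N=1 Z=0
after  3: r0=0x73 r1=0x73 r2=0x59 r3=0xe6  N=0 Z=0
after  4: r0=0x73 r1=0x73 r2=0x7b r3=0xe6  N=0 Z=0
after  5: r0=0x73 r1=0x73 r2=0x73 r3=0xe6  N=0 Z=0
after  6: r0=0x73 r1=0x8d r2=0x73 r3=0xe6  N=1 Z=0
after  7: r0=0x00 r1=0x8d r2=0x73 r3=0xe6  N=0 Z=1
after  8: r0=0x00 r1=0x8d r2=0x73 r3=0xe6  N=1 Z=0
after  9: r0=0x00 r1=0x8d r2=0x73 r3=0xe6  N=1 Z=0
after 10: r0=0x00 r1=0x8d r2=0x73 r3=0xe6  N=0 Z=1
after 11: r0=0x00 r1=0x8d r2=0x73 r3=0x95  N=1 Z=0
after 12: r0=0x8d r1=0x8d r2=0x73 r3=0x95  N=1 Z=0
-- IRQ taken; context saved, return-PC = 13 --

SAVED = 0x73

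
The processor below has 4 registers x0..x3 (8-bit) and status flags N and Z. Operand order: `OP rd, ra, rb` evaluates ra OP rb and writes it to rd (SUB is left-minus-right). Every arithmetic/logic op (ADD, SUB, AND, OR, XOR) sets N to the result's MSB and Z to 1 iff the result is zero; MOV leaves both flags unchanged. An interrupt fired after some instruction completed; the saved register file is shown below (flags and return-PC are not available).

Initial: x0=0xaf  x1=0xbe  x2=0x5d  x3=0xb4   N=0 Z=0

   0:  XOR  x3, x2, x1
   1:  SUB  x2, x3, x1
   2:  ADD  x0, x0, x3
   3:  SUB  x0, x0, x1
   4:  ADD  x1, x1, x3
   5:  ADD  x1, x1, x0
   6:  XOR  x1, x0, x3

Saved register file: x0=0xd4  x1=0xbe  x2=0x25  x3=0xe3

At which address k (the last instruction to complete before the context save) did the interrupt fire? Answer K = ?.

K = 3

after  0: x0=0xaf x1=0xbe x2=0x5d x3=0xe3  N=1 Z=0
after  1: x0=0xaf x1=0xbe x2=0x25 x3=0xe3  N=0 Z=0
after  2: x0=0x92 x1=0xbe x2=0x25 x3=0xe3  N=1 Z=0
after  3: x0=0xd4 x1=0xbe x2=0x25 x3=0xe3  N=1 Z=0
-- IRQ taken; context saved, return-PC = 4 --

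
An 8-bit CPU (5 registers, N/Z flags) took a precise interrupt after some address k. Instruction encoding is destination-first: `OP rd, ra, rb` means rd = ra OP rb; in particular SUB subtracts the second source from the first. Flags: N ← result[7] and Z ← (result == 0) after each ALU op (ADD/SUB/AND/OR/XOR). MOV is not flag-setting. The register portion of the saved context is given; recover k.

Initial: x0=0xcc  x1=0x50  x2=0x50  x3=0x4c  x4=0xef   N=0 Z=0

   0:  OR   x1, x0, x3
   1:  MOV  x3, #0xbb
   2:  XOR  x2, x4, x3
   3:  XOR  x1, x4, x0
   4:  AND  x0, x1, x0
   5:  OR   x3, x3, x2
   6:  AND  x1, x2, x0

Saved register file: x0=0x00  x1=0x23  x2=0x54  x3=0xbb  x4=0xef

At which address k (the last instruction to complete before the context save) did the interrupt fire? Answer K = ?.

after  0: x0=0xcc x1=0xcc x2=0x50 x3=0x4c x4=0xef  N=1 Z=0
after  1: x0=0xcc x1=0xcc x2=0x50 x3=0xbb x4=0xef  N=1 Z=0
after  2: x0=0xcc x1=0xcc x2=0x54 x3=0xbb x4=0xef  N=0 Z=0
after  3: x0=0xcc x1=0x23 x2=0x54 x3=0xbb x4=0xef  N=0 Z=0
after  4: x0=0x00 x1=0x23 x2=0x54 x3=0xbb x4=0xef  N=0 Z=1
-- IRQ taken; context saved, return-PC = 5 --

K = 4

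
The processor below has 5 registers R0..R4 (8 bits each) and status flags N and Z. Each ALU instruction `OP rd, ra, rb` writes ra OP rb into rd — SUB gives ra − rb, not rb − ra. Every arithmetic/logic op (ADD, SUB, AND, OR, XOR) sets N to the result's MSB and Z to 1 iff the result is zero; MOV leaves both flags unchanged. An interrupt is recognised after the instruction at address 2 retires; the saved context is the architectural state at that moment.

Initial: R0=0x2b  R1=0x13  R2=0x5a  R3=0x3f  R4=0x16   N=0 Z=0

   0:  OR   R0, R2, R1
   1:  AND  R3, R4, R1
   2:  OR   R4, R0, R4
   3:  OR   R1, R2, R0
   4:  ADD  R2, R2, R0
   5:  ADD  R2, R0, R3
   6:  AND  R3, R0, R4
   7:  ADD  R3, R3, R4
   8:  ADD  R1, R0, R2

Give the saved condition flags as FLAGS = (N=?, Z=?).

FLAGS = (N=0, Z=0)

after  0: R0=0x5b R1=0x13 R2=0x5a R3=0x3f R4=0x16  N=0 Z=0
after  1: R0=0x5b R1=0x13 R2=0x5a R3=0x12 R4=0x16  N=0 Z=0
after  2: R0=0x5b R1=0x13 R2=0x5a R3=0x12 R4=0x5f  N=0 Z=0
-- IRQ taken; context saved, return-PC = 3 --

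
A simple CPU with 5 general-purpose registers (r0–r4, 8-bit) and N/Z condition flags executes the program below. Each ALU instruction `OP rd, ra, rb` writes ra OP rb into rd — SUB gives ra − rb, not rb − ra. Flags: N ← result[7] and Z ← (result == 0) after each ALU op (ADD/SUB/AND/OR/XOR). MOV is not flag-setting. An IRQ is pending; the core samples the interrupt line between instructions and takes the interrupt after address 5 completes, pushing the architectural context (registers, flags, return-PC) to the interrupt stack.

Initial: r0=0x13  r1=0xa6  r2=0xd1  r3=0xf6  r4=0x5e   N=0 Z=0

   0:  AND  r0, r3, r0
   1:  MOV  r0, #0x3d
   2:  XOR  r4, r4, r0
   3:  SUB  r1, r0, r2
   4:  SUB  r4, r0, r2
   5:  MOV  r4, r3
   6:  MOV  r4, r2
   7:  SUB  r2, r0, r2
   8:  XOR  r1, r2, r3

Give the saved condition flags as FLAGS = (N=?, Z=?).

FLAGS = (N=0, Z=0)

after  0: r0=0x12 r1=0xa6 r2=0xd1 r3=0xf6 r4=0x5e  N=0 Z=0
after  1: r0=0x3d r1=0xa6 r2=0xd1 r3=0xf6 r4=0x5e  N=0 Z=0
after  2: r0=0x3d r1=0xa6 r2=0xd1 r3=0xf6 r4=0x63  N=0 Z=0
after  3: r0=0x3d r1=0x6c r2=0xd1 r3=0xf6 r4=0x63  N=0 Z=0
after  4: r0=0x3d r1=0x6c r2=0xd1 r3=0xf6 r4=0x6c  N=0 Z=0
after  5: r0=0x3d r1=0x6c r2=0xd1 r3=0xf6 r4=0xf6  N=0 Z=0
-- IRQ taken; context saved, return-PC = 6 --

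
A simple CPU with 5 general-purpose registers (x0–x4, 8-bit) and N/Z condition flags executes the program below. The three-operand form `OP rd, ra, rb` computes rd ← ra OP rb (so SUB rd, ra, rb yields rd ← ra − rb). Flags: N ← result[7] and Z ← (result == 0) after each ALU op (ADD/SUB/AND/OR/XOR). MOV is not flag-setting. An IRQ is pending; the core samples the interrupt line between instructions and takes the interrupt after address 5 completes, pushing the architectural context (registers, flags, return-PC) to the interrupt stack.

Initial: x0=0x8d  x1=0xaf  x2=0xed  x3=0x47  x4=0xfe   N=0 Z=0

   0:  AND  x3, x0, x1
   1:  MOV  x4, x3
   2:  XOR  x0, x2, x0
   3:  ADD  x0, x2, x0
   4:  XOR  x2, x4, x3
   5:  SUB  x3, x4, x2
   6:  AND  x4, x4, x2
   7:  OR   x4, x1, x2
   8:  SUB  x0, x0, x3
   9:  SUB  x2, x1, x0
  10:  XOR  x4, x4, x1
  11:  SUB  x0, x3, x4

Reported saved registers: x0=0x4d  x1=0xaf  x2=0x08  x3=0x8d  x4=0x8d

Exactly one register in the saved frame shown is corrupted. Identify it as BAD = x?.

after  0: x0=0x8d x1=0xaf x2=0xed x3=0x8d x4=0xfe  N=1 Z=0
after  1: x0=0x8d x1=0xaf x2=0xed x3=0x8d x4=0x8d  N=1 Z=0
after  2: x0=0x60 x1=0xaf x2=0xed x3=0x8d x4=0x8d  N=0 Z=0
after  3: x0=0x4d x1=0xaf x2=0xed x3=0x8d x4=0x8d  N=0 Z=0
after  4: x0=0x4d x1=0xaf x2=0x00 x3=0x8d x4=0x8d  N=0 Z=1
after  5: x0=0x4d x1=0xaf x2=0x00 x3=0x8d x4=0x8d  N=1 Z=0
-- IRQ taken; context saved, return-PC = 6 --
mismatch: x2: reported 0x08 vs actual 0x00

BAD = x2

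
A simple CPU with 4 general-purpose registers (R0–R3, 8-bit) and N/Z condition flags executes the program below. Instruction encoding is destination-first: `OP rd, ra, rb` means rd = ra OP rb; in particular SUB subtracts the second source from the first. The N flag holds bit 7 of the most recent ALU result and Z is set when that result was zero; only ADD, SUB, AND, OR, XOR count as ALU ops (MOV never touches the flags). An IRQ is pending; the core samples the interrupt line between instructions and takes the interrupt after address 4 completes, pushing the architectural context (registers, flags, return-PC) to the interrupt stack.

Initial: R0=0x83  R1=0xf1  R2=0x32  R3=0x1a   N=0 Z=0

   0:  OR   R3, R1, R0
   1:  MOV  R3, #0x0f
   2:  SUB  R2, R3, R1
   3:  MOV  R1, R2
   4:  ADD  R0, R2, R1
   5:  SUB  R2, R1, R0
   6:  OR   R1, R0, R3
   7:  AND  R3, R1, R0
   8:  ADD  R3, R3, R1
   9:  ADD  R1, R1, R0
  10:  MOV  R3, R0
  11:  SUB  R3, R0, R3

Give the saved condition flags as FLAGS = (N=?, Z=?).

FLAGS = (N=0, Z=0)

after  0: R0=0x83 R1=0xf1 R2=0x32 R3=0xf3  N=1 Z=0
after  1: R0=0x83 R1=0xf1 R2=0x32 R3=0x0f  N=1 Z=0
after  2: R0=0x83 R1=0xf1 R2=0x1e R3=0x0f  N=0 Z=0
after  3: R0=0x83 R1=0x1e R2=0x1e R3=0x0f  N=0 Z=0
after  4: R0=0x3c R1=0x1e R2=0x1e R3=0x0f  N=0 Z=0
-- IRQ taken; context saved, return-PC = 5 --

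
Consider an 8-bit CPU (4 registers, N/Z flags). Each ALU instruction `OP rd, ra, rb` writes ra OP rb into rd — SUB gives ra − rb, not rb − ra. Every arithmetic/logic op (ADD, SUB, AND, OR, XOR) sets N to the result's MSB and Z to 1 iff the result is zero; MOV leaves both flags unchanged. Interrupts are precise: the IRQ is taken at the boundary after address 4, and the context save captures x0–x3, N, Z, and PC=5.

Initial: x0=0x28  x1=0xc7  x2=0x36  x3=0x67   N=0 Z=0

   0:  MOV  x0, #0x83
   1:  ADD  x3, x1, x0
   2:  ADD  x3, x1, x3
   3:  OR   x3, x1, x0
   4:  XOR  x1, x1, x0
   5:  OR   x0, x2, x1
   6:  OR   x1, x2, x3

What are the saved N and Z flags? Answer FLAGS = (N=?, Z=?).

FLAGS = (N=0, Z=0)

after  0: x0=0x83 x1=0xc7 x2=0x36 x3=0x67  N=0 Z=0
after  1: x0=0x83 x1=0xc7 x2=0x36 x3=0x4a  N=0 Z=0
after  2: x0=0x83 x1=0xc7 x2=0x36 x3=0x11  N=0 Z=0
after  3: x0=0x83 x1=0xc7 x2=0x36 x3=0xc7  N=1 Z=0
after  4: x0=0x83 x1=0x44 x2=0x36 x3=0xc7  N=0 Z=0
-- IRQ taken; context saved, return-PC = 5 --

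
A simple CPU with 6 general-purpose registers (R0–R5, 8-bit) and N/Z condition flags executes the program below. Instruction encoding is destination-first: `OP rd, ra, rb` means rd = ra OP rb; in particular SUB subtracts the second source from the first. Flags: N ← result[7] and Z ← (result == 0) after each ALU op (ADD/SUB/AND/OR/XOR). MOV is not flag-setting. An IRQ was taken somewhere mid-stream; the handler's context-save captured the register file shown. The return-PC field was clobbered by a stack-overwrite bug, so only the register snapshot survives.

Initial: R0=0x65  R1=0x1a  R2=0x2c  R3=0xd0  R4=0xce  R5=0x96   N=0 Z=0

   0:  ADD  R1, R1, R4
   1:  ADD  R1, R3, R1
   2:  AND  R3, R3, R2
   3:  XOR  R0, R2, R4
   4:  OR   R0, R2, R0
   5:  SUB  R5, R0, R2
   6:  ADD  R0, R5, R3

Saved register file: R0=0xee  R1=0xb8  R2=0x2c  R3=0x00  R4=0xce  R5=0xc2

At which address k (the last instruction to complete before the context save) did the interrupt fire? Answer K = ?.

K = 5

after  0: R0=0x65 R1=0xe8 R2=0x2c R3=0xd0 R4=0xce R5=0x96  N=1 Z=0
after  1: R0=0x65 R1=0xb8 R2=0x2c R3=0xd0 R4=0xce R5=0x96  N=1 Z=0
after  2: R0=0x65 R1=0xb8 R2=0x2c R3=0x00 R4=0xce R5=0x96  N=0 Z=1
after  3: R0=0xe2 R1=0xb8 R2=0x2c R3=0x00 R4=0xce R5=0x96  N=1 Z=0
after  4: R0=0xee R1=0xb8 R2=0x2c R3=0x00 R4=0xce R5=0x96  N=1 Z=0
after  5: R0=0xee R1=0xb8 R2=0x2c R3=0x00 R4=0xce R5=0xc2  N=1 Z=0
-- IRQ taken; context saved, return-PC = 6 --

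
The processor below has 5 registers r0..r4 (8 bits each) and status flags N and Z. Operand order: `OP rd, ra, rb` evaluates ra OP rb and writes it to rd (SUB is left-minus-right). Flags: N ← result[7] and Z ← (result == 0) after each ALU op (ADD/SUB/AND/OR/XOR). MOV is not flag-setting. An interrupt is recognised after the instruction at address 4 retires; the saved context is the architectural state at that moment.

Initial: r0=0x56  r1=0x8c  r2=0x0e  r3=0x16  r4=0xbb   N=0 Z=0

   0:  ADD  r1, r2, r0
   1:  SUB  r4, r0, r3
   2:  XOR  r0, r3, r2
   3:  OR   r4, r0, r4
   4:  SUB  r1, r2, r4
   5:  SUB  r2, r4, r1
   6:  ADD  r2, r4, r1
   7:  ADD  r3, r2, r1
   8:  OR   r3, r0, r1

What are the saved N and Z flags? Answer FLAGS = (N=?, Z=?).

after  0: r0=0x56 r1=0x64 r2=0x0e r3=0x16 r4=0xbb  N=0 Z=0
after  1: r0=0x56 r1=0x64 r2=0x0e r3=0x16 r4=0x40  N=0 Z=0
after  2: r0=0x18 r1=0x64 r2=0x0e r3=0x16 r4=0x40  N=0 Z=0
after  3: r0=0x18 r1=0x64 r2=0x0e r3=0x16 r4=0x58  N=0 Z=0
after  4: r0=0x18 r1=0xb6 r2=0x0e r3=0x16 r4=0x58  N=1 Z=0
-- IRQ taken; context saved, return-PC = 5 --

FLAGS = (N=1, Z=0)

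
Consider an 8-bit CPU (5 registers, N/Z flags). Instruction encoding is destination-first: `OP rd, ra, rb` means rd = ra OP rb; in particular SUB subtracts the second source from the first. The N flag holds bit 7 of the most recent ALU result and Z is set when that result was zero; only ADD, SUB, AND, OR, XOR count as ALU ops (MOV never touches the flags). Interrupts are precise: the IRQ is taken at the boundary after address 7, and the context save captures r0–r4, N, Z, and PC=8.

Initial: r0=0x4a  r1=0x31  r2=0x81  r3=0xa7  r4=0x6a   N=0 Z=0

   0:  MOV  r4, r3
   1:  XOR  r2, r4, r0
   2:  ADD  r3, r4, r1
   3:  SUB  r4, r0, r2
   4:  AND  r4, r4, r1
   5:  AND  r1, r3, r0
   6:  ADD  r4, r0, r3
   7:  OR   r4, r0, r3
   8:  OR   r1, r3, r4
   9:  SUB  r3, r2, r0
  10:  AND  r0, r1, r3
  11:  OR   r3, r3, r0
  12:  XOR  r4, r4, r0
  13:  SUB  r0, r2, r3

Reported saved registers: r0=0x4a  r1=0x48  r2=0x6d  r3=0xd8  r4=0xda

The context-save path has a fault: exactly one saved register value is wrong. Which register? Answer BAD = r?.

after  0: r0=0x4a r1=0x31 r2=0x81 r3=0xa7 r4=0xa7  N=0 Z=0
after  1: r0=0x4a r1=0x31 r2=0xed r3=0xa7 r4=0xa7  N=1 Z=0
after  2: r0=0x4a r1=0x31 r2=0xed r3=0xd8 r4=0xa7  N=1 Z=0
after  3: r0=0x4a r1=0x31 r2=0xed r3=0xd8 r4=0x5d  N=0 Z=0
after  4: r0=0x4a r1=0x31 r2=0xed r3=0xd8 r4=0x11  N=0 Z=0
after  5: r0=0x4a r1=0x48 r2=0xed r3=0xd8 r4=0x11  N=0 Z=0
after  6: r0=0x4a r1=0x48 r2=0xed r3=0xd8 r4=0x22  N=0 Z=0
after  7: r0=0x4a r1=0x48 r2=0xed r3=0xd8 r4=0xda  N=1 Z=0
-- IRQ taken; context saved, return-PC = 8 --
mismatch: r2: reported 0x6d vs actual 0xed

BAD = r2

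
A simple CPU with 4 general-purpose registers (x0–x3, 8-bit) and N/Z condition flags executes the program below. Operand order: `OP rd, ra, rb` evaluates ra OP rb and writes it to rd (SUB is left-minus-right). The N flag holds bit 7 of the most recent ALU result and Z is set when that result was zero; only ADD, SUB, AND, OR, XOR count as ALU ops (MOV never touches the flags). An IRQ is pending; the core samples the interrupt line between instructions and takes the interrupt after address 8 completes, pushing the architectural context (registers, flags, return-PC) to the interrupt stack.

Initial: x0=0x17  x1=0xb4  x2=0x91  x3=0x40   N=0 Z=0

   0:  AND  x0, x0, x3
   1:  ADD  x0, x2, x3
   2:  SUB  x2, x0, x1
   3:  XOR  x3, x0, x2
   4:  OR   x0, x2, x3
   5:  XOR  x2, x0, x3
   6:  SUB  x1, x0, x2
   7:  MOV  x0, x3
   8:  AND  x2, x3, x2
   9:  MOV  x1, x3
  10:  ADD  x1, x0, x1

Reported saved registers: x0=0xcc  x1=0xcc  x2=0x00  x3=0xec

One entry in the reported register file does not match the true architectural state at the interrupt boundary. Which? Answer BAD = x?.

BAD = x3

after  0: x0=0x00 x1=0xb4 x2=0x91 x3=0x40  N=0 Z=1
after  1: x0=0xd1 x1=0xb4 x2=0x91 x3=0x40  N=1 Z=0
after  2: x0=0xd1 x1=0xb4 x2=0x1d x3=0x40  N=0 Z=0
after  3: x0=0xd1 x1=0xb4 x2=0x1d x3=0xcc  N=1 Z=0
after  4: x0=0xdd x1=0xb4 x2=0x1d x3=0xcc  N=1 Z=0
after  5: x0=0xdd x1=0xb4 x2=0x11 x3=0xcc  N=0 Z=0
after  6: x0=0xdd x1=0xcc x2=0x11 x3=0xcc  N=1 Z=0
after  7: x0=0xcc x1=0xcc x2=0x11 x3=0xcc  N=1 Z=0
after  8: x0=0xcc x1=0xcc x2=0x00 x3=0xcc  N=0 Z=1
-- IRQ taken; context saved, return-PC = 9 --
mismatch: x3: reported 0xec vs actual 0xcc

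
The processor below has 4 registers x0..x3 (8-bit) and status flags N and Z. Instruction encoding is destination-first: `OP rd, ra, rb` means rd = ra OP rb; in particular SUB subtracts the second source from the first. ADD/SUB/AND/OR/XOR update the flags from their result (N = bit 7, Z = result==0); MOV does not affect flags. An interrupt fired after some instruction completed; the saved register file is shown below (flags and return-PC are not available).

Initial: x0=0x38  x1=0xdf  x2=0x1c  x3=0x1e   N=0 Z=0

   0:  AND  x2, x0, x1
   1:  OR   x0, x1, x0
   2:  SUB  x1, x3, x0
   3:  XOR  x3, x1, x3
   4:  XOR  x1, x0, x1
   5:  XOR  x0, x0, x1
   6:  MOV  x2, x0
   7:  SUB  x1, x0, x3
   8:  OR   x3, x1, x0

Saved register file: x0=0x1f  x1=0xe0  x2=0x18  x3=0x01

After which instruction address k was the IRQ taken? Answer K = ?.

K = 5

after  0: x0=0x38 x1=0xdf x2=0x18 x3=0x1e  N=0 Z=0
after  1: x0=0xff x1=0xdf x2=0x18 x3=0x1e  N=1 Z=0
after  2: x0=0xff x1=0x1f x2=0x18 x3=0x1e  N=0 Z=0
after  3: x0=0xff x1=0x1f x2=0x18 x3=0x01  N=0 Z=0
after  4: x0=0xff x1=0xe0 x2=0x18 x3=0x01  N=1 Z=0
after  5: x0=0x1f x1=0xe0 x2=0x18 x3=0x01  N=0 Z=0
-- IRQ taken; context saved, return-PC = 6 --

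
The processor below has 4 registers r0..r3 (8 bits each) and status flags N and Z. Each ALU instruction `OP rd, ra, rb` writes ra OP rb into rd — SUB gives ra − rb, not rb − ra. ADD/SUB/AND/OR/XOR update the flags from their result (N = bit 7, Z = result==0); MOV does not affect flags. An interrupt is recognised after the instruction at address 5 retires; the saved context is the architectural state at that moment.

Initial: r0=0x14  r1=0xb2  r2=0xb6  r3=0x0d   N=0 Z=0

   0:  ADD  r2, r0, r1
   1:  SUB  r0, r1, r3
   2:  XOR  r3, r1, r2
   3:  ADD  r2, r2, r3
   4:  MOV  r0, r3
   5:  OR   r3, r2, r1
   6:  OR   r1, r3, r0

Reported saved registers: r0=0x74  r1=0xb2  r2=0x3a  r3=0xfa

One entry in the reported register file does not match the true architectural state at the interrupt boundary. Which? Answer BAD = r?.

after  0: r0=0x14 r1=0xb2 r2=0xc6 r3=0x0d  N=1 Z=0
after  1: r0=0xa5 r1=0xb2 r2=0xc6 r3=0x0d  N=1 Z=0
after  2: r0=0xa5 r1=0xb2 r2=0xc6 r3=0x74  N=0 Z=0
after  3: r0=0xa5 r1=0xb2 r2=0x3a r3=0x74  N=0 Z=0
after  4: r0=0x74 r1=0xb2 r2=0x3a r3=0x74  N=0 Z=0
after  5: r0=0x74 r1=0xb2 r2=0x3a r3=0xba  N=1 Z=0
-- IRQ taken; context saved, return-PC = 6 --
mismatch: r3: reported 0xfa vs actual 0xba

BAD = r3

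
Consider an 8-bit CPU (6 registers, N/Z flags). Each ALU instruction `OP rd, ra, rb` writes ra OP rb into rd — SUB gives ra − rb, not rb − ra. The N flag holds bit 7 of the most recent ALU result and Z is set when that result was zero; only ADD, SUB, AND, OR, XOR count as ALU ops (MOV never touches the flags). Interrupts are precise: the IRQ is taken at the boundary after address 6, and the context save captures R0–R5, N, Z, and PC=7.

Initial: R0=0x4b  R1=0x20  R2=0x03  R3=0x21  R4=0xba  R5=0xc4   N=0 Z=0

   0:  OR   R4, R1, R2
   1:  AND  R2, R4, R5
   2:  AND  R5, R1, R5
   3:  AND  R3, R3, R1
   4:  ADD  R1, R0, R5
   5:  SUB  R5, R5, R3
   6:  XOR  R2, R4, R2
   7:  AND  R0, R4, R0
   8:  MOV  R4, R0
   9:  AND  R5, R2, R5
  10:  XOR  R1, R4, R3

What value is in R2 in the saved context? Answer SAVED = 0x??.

SAVED = 0x23

after  0: R0=0x4b R1=0x20 R2=0x03 R3=0x21 R4=0x23 R5=0xc4  N=0 Z=0
after  1: R0=0x4b R1=0x20 R2=0x00 R3=0x21 R4=0x23 R5=0xc4  N=0 Z=1
after  2: R0=0x4b R1=0x20 R2=0x00 R3=0x21 R4=0x23 R5=0x00  N=0 Z=1
after  3: R0=0x4b R1=0x20 R2=0x00 R3=0x20 R4=0x23 R5=0x00  N=0 Z=0
after  4: R0=0x4b R1=0x4b R2=0x00 R3=0x20 R4=0x23 R5=0x00  N=0 Z=0
after  5: R0=0x4b R1=0x4b R2=0x00 R3=0x20 R4=0x23 R5=0xe0  N=1 Z=0
after  6: R0=0x4b R1=0x4b R2=0x23 R3=0x20 R4=0x23 R5=0xe0  N=0 Z=0
-- IRQ taken; context saved, return-PC = 7 --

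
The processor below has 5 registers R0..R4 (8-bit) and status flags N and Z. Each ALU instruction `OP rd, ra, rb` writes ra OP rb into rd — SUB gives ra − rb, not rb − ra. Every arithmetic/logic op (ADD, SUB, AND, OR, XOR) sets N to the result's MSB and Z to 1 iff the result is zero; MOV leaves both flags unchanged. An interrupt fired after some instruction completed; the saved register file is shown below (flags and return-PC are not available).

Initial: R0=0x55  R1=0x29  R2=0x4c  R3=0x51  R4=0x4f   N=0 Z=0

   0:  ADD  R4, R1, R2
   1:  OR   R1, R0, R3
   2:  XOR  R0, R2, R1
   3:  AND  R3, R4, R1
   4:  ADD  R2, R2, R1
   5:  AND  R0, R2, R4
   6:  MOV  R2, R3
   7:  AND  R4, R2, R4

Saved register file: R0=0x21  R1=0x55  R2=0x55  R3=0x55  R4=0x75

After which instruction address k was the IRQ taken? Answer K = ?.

K = 6

after  0: R0=0x55 R1=0x29 R2=0x4c R3=0x51 R4=0x75  N=0 Z=0
after  1: R0=0x55 R1=0x55 R2=0x4c R3=0x51 R4=0x75  N=0 Z=0
after  2: R0=0x19 R1=0x55 R2=0x4c R3=0x51 R4=0x75  N=0 Z=0
after  3: R0=0x19 R1=0x55 R2=0x4c R3=0x55 R4=0x75  N=0 Z=0
after  4: R0=0x19 R1=0x55 R2=0xa1 R3=0x55 R4=0x75  N=1 Z=0
after  5: R0=0x21 R1=0x55 R2=0xa1 R3=0x55 R4=0x75  N=0 Z=0
after  6: R0=0x21 R1=0x55 R2=0x55 R3=0x55 R4=0x75  N=0 Z=0
-- IRQ taken; context saved, return-PC = 7 --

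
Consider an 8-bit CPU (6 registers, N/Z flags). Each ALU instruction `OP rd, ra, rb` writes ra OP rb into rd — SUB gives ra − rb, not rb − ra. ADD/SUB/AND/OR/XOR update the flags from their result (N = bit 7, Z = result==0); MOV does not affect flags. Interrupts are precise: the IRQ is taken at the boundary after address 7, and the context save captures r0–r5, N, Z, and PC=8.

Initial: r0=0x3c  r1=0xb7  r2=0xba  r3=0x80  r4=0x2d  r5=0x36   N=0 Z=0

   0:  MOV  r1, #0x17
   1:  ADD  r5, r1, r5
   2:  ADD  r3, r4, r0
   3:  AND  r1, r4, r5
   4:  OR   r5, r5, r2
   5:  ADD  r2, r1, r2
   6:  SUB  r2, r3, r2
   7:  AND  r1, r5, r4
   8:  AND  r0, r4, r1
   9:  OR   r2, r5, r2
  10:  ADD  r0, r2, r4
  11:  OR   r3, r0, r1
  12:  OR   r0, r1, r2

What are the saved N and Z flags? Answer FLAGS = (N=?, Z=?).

after  0: r0=0x3c r1=0x17 r2=0xba r3=0x80 r4=0x2d r5=0x36  N=0 Z=0
after  1: r0=0x3c r1=0x17 r2=0xba r3=0x80 r4=0x2d r5=0x4d  N=0 Z=0
after  2: r0=0x3c r1=0x17 r2=0xba r3=0x69 r4=0x2d r5=0x4d  N=0 Z=0
after  3: r0=0x3c r1=0x0d r2=0xba r3=0x69 r4=0x2d r5=0x4d  N=0 Z=0
after  4: r0=0x3c r1=0x0d r2=0xba r3=0x69 r4=0x2d r5=0xff  N=1 Z=0
after  5: r0=0x3c r1=0x0d r2=0xc7 r3=0x69 r4=0x2d r5=0xff  N=1 Z=0
after  6: r0=0x3c r1=0x0d r2=0xa2 r3=0x69 r4=0x2d r5=0xff  N=1 Z=0
after  7: r0=0x3c r1=0x2d r2=0xa2 r3=0x69 r4=0x2d r5=0xff  N=0 Z=0
-- IRQ taken; context saved, return-PC = 8 --

FLAGS = (N=0, Z=0)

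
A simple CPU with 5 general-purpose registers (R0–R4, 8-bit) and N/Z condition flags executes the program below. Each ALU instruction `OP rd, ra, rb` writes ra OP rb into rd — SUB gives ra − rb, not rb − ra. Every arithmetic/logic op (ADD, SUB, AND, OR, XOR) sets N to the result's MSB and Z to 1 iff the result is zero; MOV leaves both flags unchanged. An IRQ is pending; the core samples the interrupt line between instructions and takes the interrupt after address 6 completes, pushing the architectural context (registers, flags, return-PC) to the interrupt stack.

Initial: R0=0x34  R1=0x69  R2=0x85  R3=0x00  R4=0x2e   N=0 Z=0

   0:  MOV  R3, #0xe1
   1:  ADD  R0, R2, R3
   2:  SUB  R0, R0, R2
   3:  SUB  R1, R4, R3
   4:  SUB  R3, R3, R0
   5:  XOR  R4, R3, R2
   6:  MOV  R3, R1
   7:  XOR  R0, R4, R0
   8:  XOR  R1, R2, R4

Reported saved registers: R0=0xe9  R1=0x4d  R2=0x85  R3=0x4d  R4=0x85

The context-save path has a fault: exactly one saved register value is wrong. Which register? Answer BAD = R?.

after  0: R0=0x34 R1=0x69 R2=0x85 R3=0xe1 R4=0x2e  N=0 Z=0
after  1: R0=0x66 R1=0x69 R2=0x85 R3=0xe1 R4=0x2e  N=0 Z=0
after  2: R0=0xe1 R1=0x69 R2=0x85 R3=0xe1 R4=0x2e  N=1 Z=0
after  3: R0=0xe1 R1=0x4d R2=0x85 R3=0xe1 R4=0x2e  N=0 Z=0
after  4: R0=0xe1 R1=0x4d R2=0x85 R3=0x00 R4=0x2e  N=0 Z=1
after  5: R0=0xe1 R1=0x4d R2=0x85 R3=0x00 R4=0x85  N=1 Z=0
after  6: R0=0xe1 R1=0x4d R2=0x85 R3=0x4d R4=0x85  N=1 Z=0
-- IRQ taken; context saved, return-PC = 7 --
mismatch: R0: reported 0xe9 vs actual 0xe1

BAD = R0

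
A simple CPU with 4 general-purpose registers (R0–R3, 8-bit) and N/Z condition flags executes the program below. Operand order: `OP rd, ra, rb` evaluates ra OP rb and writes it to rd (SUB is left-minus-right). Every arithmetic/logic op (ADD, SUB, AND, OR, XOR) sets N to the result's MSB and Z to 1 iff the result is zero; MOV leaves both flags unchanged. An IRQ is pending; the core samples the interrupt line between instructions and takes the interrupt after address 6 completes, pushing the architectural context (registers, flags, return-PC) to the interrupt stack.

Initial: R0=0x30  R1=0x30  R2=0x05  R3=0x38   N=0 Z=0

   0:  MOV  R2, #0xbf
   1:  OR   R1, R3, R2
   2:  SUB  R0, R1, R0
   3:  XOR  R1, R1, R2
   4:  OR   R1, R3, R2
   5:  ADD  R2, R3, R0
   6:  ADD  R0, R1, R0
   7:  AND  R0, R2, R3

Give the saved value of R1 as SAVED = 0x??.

SAVED = 0xbf

after  0: R0=0x30 R1=0x30 R2=0xbf R3=0x38  N=0 Z=0
after  1: R0=0x30 R1=0xbf R2=0xbf R3=0x38  N=1 Z=0
after  2: R0=0x8f R1=0xbf R2=0xbf R3=0x38  N=1 Z=0
after  3: R0=0x8f R1=0x00 R2=0xbf R3=0x38  N=0 Z=1
after  4: R0=0x8f R1=0xbf R2=0xbf R3=0x38  N=1 Z=0
after  5: R0=0x8f R1=0xbf R2=0xc7 R3=0x38  N=1 Z=0
after  6: R0=0x4e R1=0xbf R2=0xc7 R3=0x38  N=0 Z=0
-- IRQ taken; context saved, return-PC = 7 --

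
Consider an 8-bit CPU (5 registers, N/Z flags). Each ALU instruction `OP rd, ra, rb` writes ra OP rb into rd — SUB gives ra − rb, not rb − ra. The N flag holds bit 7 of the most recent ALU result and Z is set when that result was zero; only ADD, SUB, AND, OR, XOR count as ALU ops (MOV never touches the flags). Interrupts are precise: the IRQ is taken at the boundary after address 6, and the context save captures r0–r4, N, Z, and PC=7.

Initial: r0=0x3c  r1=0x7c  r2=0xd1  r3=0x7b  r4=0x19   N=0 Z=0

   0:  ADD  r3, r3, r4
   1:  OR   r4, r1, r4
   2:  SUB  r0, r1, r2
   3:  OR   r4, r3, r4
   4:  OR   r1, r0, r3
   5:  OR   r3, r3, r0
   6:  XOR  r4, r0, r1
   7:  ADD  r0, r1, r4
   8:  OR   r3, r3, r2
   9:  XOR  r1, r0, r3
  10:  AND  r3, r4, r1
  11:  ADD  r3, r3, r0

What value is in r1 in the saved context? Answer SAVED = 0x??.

after  0: r0=0x3c r1=0x7c r2=0xd1 r3=0x94 r4=0x19  N=1 Z=0
after  1: r0=0x3c r1=0x7c r2=0xd1 r3=0x94 r4=0x7d  N=0 Z=0
after  2: r0=0xab r1=0x7c r2=0xd1 r3=0x94 r4=0x7d  N=1 Z=0
after  3: r0=0xab r1=0x7c r2=0xd1 r3=0x94 r4=0xfd  N=1 Z=0
after  4: r0=0xab r1=0xbf r2=0xd1 r3=0x94 r4=0xfd  N=1 Z=0
after  5: r0=0xab r1=0xbf r2=0xd1 r3=0xbf r4=0xfd  N=1 Z=0
after  6: r0=0xab r1=0xbf r2=0xd1 r3=0xbf r4=0x14  N=0 Z=0
-- IRQ taken; context saved, return-PC = 7 --

SAVED = 0xbf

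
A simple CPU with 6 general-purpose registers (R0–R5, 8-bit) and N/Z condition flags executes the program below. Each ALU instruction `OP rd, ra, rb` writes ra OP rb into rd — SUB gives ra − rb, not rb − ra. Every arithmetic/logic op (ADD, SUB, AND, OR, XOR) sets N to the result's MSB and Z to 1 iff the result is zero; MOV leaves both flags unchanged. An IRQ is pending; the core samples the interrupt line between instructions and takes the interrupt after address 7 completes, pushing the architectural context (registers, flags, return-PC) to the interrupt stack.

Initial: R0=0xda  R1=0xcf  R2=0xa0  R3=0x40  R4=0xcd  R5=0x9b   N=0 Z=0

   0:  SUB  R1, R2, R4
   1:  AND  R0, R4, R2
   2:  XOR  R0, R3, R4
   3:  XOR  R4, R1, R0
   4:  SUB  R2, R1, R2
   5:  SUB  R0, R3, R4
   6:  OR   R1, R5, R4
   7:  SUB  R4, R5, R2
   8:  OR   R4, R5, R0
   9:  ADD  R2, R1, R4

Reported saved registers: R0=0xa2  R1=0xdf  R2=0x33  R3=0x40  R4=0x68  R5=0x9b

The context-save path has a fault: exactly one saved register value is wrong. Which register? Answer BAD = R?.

BAD = R0

after  0: R0=0xda R1=0xd3 R2=0xa0 R3=0x40 R4=0xcd R5=0x9b  N=1 Z=0
after  1: R0=0x80 R1=0xd3 R2=0xa0 R3=0x40 R4=0xcd R5=0x9b  N=1 Z=0
after  2: R0=0x8d R1=0xd3 R2=0xa0 R3=0x40 R4=0xcd R5=0x9b  N=1 Z=0
after  3: R0=0x8d R1=0xd3 R2=0xa0 R3=0x40 R4=0x5e R5=0x9b  N=0 Z=0
after  4: R0=0x8d R1=0xd3 R2=0x33 R3=0x40 R4=0x5e R5=0x9b  N=0 Z=0
after  5: R0=0xe2 R1=0xd3 R2=0x33 R3=0x40 R4=0x5e R5=0x9b  N=1 Z=0
after  6: R0=0xe2 R1=0xdf R2=0x33 R3=0x40 R4=0x5e R5=0x9b  N=1 Z=0
after  7: R0=0xe2 R1=0xdf R2=0x33 R3=0x40 R4=0x68 R5=0x9b  N=0 Z=0
-- IRQ taken; context saved, return-PC = 8 --
mismatch: R0: reported 0xa2 vs actual 0xe2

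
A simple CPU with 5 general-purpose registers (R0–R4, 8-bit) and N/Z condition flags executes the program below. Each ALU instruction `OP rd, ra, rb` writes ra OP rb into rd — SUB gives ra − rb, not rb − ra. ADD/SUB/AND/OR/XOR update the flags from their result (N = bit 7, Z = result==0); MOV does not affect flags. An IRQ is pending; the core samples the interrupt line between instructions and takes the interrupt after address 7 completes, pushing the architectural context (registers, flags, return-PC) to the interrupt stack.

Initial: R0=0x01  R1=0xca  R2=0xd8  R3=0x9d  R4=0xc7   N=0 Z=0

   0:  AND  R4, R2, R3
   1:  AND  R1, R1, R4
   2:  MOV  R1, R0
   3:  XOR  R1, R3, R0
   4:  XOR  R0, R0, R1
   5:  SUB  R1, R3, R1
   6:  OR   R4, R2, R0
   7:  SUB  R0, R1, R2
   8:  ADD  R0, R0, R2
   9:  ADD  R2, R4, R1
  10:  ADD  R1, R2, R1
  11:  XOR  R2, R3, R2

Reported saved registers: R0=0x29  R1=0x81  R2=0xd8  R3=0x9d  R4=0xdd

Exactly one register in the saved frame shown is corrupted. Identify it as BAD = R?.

after  0: R0=0x01 R1=0xca R2=0xd8 R3=0x9d R4=0x98  N=1 Z=0
after  1: R0=0x01 R1=0x88 R2=0xd8 R3=0x9d R4=0x98  N=1 Z=0
after  2: R0=0x01 R1=0x01 R2=0xd8 R3=0x9d R4=0x98  N=1 Z=0
after  3: R0=0x01 R1=0x9c R2=0xd8 R3=0x9d R4=0x98  N=1 Z=0
after  4: R0=0x9d R1=0x9c R2=0xd8 R3=0x9d R4=0x98  N=1 Z=0
after  5: R0=0x9d R1=0x01 R2=0xd8 R3=0x9d R4=0x98  N=0 Z=0
after  6: R0=0x9d R1=0x01 R2=0xd8 R3=0x9d R4=0xdd  N=1 Z=0
after  7: R0=0x29 R1=0x01 R2=0xd8 R3=0x9d R4=0xdd  N=0 Z=0
-- IRQ taken; context saved, return-PC = 8 --
mismatch: R1: reported 0x81 vs actual 0x01

BAD = R1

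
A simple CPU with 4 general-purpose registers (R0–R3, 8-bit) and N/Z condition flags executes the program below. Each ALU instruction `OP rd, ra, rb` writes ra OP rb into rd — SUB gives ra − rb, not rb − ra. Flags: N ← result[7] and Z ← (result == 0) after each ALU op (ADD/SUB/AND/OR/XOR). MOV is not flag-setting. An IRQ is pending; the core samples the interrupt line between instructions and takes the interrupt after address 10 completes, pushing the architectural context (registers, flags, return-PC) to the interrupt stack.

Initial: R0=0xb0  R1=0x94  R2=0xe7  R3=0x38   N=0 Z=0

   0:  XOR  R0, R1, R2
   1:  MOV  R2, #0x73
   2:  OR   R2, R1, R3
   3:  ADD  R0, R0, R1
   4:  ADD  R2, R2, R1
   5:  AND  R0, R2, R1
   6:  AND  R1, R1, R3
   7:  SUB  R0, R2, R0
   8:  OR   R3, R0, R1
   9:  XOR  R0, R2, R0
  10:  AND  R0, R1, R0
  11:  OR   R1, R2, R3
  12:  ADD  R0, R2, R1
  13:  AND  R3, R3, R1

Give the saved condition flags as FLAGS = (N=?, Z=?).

after  0: R0=0x73 R1=0x94 R2=0xe7 R3=0x38  N=0 Z=0
after  1: R0=0x73 R1=0x94 R2=0x73 R3=0x38  N=0 Z=0
after  2: R0=0x73 R1=0x94 R2=0xbc R3=0x38  N=1 Z=0
after  3: R0=0x07 R1=0x94 R2=0xbc R3=0x38  N=0 Z=0
after  4: R0=0x07 R1=0x94 R2=0x50 R3=0x38  N=0 Z=0
after  5: R0=0x10 R1=0x94 R2=0x50 R3=0x38  N=0 Z=0
after  6: R0=0x10 R1=0x10 R2=0x50 R3=0x38  N=0 Z=0
after  7: R0=0x40 R1=0x10 R2=0x50 R3=0x38  N=0 Z=0
after  8: R0=0x40 R1=0x10 R2=0x50 R3=0x50  N=0 Z=0
after  9: R0=0x10 R1=0x10 R2=0x50 R3=0x50  N=0 Z=0
after 10: R0=0x10 R1=0x10 R2=0x50 R3=0x50  N=0 Z=0
-- IRQ taken; context saved, return-PC = 11 --

FLAGS = (N=0, Z=0)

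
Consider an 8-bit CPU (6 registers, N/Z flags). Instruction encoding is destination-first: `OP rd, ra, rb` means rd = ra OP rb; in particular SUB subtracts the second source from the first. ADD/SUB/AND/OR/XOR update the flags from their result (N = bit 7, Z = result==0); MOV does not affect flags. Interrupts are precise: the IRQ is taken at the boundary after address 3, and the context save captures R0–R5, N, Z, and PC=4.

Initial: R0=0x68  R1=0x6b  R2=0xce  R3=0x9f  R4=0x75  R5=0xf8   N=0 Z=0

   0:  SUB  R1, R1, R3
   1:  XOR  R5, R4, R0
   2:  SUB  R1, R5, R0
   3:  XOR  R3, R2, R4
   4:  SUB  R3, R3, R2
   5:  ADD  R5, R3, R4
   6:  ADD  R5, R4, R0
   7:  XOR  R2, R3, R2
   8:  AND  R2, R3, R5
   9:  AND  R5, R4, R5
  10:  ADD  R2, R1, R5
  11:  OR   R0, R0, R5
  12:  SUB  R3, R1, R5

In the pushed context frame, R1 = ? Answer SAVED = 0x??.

after  0: R0=0x68 R1=0xcc R2=0xce R3=0x9f R4=0x75 R5=0xf8  N=1 Z=0
after  1: R0=0x68 R1=0xcc R2=0xce R3=0x9f R4=0x75 R5=0x1d  N=0 Z=0
after  2: R0=0x68 R1=0xb5 R2=0xce R3=0x9f R4=0x75 R5=0x1d  N=1 Z=0
after  3: R0=0x68 R1=0xb5 R2=0xce R3=0xbb R4=0x75 R5=0x1d  N=1 Z=0
-- IRQ taken; context saved, return-PC = 4 --

SAVED = 0xb5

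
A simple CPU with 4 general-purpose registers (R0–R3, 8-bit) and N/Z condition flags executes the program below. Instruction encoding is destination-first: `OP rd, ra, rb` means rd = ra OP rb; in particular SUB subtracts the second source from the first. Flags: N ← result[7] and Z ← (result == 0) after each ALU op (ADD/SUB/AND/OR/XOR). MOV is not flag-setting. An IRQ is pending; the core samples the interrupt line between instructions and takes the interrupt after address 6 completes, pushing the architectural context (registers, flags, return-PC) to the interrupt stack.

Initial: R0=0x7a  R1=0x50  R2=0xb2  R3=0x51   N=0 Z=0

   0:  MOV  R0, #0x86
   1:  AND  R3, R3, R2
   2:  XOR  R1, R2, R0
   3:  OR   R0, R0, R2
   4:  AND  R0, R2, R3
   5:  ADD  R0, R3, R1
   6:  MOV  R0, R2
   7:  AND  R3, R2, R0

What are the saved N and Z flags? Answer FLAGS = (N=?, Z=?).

after  0: R0=0x86 R1=0x50 R2=0xb2 R3=0x51  N=0 Z=0
after  1: R0=0x86 R1=0x50 R2=0xb2 R3=0x10  N=0 Z=0
after  2: R0=0x86 R1=0x34 R2=0xb2 R3=0x10  N=0 Z=0
after  3: R0=0xb6 R1=0x34 R2=0xb2 R3=0x10  N=1 Z=0
after  4: R0=0x10 R1=0x34 R2=0xb2 R3=0x10  N=0 Z=0
after  5: R0=0x44 R1=0x34 R2=0xb2 R3=0x10  N=0 Z=0
after  6: R0=0xb2 R1=0x34 R2=0xb2 R3=0x10  N=0 Z=0
-- IRQ taken; context saved, return-PC = 7 --

FLAGS = (N=0, Z=0)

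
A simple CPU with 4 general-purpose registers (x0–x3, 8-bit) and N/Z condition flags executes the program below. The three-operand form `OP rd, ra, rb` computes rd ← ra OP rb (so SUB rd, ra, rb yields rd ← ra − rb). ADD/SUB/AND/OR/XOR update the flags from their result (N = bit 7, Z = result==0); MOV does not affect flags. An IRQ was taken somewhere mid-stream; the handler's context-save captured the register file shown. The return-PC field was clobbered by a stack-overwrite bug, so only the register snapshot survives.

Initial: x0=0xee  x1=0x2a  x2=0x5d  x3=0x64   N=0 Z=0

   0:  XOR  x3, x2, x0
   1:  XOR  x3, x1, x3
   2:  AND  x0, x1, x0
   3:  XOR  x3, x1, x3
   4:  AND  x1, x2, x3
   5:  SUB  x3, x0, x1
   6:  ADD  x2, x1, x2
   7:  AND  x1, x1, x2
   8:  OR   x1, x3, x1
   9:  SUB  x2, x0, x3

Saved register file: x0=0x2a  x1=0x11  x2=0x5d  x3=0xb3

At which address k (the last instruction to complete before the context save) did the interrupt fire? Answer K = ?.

K = 4

after  0: x0=0xee x1=0x2a x2=0x5d x3=0xb3  N=1 Z=0
after  1: x0=0xee x1=0x2a x2=0x5d x3=0x99  N=1 Z=0
after  2: x0=0x2a x1=0x2a x2=0x5d x3=0x99  N=0 Z=0
after  3: x0=0x2a x1=0x2a x2=0x5d x3=0xb3  N=1 Z=0
after  4: x0=0x2a x1=0x11 x2=0x5d x3=0xb3  N=0 Z=0
-- IRQ taken; context saved, return-PC = 5 --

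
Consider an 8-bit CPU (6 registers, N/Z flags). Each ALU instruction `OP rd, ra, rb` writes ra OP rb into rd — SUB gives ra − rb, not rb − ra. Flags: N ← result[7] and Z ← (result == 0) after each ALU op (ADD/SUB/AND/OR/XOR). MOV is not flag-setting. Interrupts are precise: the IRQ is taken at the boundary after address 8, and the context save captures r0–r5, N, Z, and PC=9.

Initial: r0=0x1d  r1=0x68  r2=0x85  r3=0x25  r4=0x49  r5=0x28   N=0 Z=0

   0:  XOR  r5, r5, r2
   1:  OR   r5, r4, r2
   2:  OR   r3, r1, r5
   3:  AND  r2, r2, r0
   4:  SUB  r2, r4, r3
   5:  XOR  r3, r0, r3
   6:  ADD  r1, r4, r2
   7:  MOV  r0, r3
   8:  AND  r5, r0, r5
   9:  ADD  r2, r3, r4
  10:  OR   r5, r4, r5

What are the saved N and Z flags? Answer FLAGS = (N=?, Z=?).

after  0: r0=0x1d r1=0x68 r2=0x85 r3=0x25 r4=0x49 r5=0xad  N=1 Z=0
after  1: r0=0x1d r1=0x68 r2=0x85 r3=0x25 r4=0x49 r5=0xcd  N=1 Z=0
after  2: r0=0x1d r1=0x68 r2=0x85 r3=0xed r4=0x49 r5=0xcd  N=1 Z=0
after  3: r0=0x1d r1=0x68 r2=0x05 r3=0xed r4=0x49 r5=0xcd  N=0 Z=0
after  4: r0=0x1d r1=0x68 r2=0x5c r3=0xed r4=0x49 r5=0xcd  N=0 Z=0
after  5: r0=0x1d r1=0x68 r2=0x5c r3=0xf0 r4=0x49 r5=0xcd  N=1 Z=0
after  6: r0=0x1d r1=0xa5 r2=0x5c r3=0xf0 r4=0x49 r5=0xcd  N=1 Z=0
after  7: r0=0xf0 r1=0xa5 r2=0x5c r3=0xf0 r4=0x49 r5=0xcd  N=1 Z=0
after  8: r0=0xf0 r1=0xa5 r2=0x5c r3=0xf0 r4=0x49 r5=0xc0  N=1 Z=0
-- IRQ taken; context saved, return-PC = 9 --

FLAGS = (N=1, Z=0)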